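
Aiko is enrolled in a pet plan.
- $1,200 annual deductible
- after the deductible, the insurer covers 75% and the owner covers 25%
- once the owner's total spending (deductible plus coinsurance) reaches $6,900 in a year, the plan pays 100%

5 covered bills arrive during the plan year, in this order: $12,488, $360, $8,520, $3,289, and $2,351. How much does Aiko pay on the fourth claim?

#1 ($12,488): $1,200 finishes the deductible; $11,288 goes to coinsurance; coinsurance $11,288 × 25% = $2,822. Owner owes $4,022 (running OOP $4,022).
#2 ($360): deductible already satisfied, so owner's share is 25% × $360 = $90. Owner owes $90 (running OOP $4,112).
#3 ($8,520): deductible met; 25% of $8,520 = $2,130. Owner pays $2,130; OOP now $6,242.
#4 ($3,289): deductible already satisfied, so owner's share is 25% × $3,289 = $822.25. OOP would hit $7,064.25 > $6,900, so the cap limits the owner to $6,900 − $6,242 = $658.

$658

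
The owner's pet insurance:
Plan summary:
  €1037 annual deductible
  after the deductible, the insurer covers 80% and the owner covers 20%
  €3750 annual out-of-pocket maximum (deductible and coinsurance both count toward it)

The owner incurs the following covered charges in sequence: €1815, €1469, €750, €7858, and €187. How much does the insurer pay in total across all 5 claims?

#1 (€1815): deductible takes €1037, €778 remains; owner's 20% is €155.60. Owner pays €1192.60; OOP now €1192.60. Insurer: €1815 − €1192.60 = €622.40.
#2 (€1469): deductible already satisfied, so owner's share is 20% × €1469 = €293.80. Cost to owner: €293.80. OOP to date €1486.40. Plan pays €1469 − €293.80 = €1175.20.
#3 (€750): 20% coinsurance on €750 = €150. Owner pays €150; OOP now €1636.40. Plan pays €750 − €150 = €600.
#4 (€7858): deductible met; 20% of €7858 = €1571.60. Owner owes €1571.60 (running OOP €3208). Plan pays €7858 − €1571.60 = €6286.40.
#5 (€187): deductible met; 20% of €187 = €37.40. Owner pays €37.40; OOP now €3245.40. Insurer: €187 − €37.40 = €149.60.
Insurer total: €622.40 + €1175.20 + €600 + €6286.40 + €149.60 = €8833.60.

€8833.60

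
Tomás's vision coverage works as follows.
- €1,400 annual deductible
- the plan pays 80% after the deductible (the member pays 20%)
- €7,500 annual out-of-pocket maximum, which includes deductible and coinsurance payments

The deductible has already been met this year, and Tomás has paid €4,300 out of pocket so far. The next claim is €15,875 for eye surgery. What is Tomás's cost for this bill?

With the deductible met, the entire €15,875 is subject to coinsurance.
20% of €15,875 = €3,175 falls to the member.
Total out-of-pocket so far would be €4,300 + €3,175 = €7,475, below the €7,500 cap — no reduction.

€3,175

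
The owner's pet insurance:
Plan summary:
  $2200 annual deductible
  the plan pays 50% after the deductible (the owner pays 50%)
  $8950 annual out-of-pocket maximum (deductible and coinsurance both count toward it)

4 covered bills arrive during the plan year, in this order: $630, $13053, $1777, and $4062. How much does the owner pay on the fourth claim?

$120

Claim 1 ($630): entire amount goes to the deductible. Owner owes $630 (running OOP $630).
Claim 2 ($13053): $1570 to deductible, leaving $11483; coinsurance $11483 × 50% = $5741.50. Owner pays $7311.50; OOP now $7941.50.
Claim 3 ($1777): 50% coinsurance on $1777 = $888.50. Owner owes $888.50 (running OOP $8830).
Claim 4 ($4062): deductible met; 50% of $4062 = $2031. Adding that to $8830 gives $10861, past the $8950 cap; owner pays only $8950 − $8830 = $120.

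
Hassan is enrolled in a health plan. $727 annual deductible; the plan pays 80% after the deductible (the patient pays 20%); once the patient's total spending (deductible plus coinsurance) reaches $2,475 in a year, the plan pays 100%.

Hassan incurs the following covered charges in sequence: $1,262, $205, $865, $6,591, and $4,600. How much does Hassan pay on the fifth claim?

$108.80

Claim 1 ($1,262): $727 to deductible, leaving $535; 20% of $535 = $107. Patient pays $834; OOP now $834.
Claim 2 ($205): 20% coinsurance on $205 = $41. Cost to patient: $41. OOP to date $875.
Claim 3 ($865): deductible met; 20% of $865 = $173. Cost to patient: $173. OOP to date $1,048.
Claim 4 ($6,591): deductible met; 20% of $6,591 = $1,318.20. Patient pays $1,318.20; OOP now $2,366.20.
Claim 5 ($4,600): deductible met; 20% of $4,600 = $920. That would push OOP to $3,286.20, over the $2,475 cap, so patient pays $2,475 − $2,366.20 = $108.80.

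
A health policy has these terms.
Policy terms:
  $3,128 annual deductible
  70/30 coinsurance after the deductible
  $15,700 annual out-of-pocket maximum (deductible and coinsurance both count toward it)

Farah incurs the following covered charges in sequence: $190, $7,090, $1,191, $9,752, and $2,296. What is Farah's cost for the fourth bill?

$2,925.60

#1 ($190): entire amount goes to the deductible. Patient owes $190 (running OOP $190).
#2 ($7,090): $2,938 to deductible, leaving $4,152; coinsurance $4,152 × 30% = $1,245.60. Patient owes $4,183.60 (running OOP $4,373.60).
#3 ($1,191): deductible already satisfied, so patient's share is 30% × $1,191 = $357.30. Patient pays $357.30; OOP now $4,730.90.
#4 ($9,752): deductible already satisfied, so patient's share is 30% × $9,752 = $2,925.60. Patient owes $2,925.60 (running OOP $7,656.50).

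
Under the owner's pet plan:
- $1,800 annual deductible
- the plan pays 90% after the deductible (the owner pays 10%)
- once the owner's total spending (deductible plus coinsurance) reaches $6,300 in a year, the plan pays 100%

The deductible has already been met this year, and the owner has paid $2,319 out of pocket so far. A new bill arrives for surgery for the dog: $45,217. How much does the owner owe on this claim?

$3,981

With the deductible met, the entire $45,217 is subject to coinsurance.
Owner's 10% share of $45,217 is $4,521.70.
Adding $4,521.70 to the $2,319 already spent would give $6,840.70, which exceeds the $6,300 cap; the owner pays just $6,300 − $2,319 = $3,981.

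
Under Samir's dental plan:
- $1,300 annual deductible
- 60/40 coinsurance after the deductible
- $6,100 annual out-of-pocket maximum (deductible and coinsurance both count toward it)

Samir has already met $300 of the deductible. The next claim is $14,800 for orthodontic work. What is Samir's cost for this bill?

$5,800

Remaining deductible: $1,300 − $300 = $1,000.
The remaining $13,800 (= $14,800 − $1,000) moves to coinsurance.
Coinsurance: $13,800 × 40% = $5,520.
So the patient owes $1,000 + $5,520 = $6,520 before any cap.
That would bring total out-of-pocket to $6,820, past the $6,100 cap. The patient is capped at $6,100 − $300 = $5,800 on this claim.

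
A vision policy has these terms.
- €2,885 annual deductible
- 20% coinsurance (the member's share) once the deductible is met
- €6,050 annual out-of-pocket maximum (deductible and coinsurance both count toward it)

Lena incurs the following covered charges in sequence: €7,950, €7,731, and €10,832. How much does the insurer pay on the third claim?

€10,226.20

Claim 1 (€7,950): deductible takes €2,885, €5,065 remains; 20% of €5,065 = €1,013. Member owes €3,898 (running OOP €3,898). Plan pays €7,950 − €3,898 = €4,052.
Claim 2 (€7,731): deductible met; 20% of €7,731 = €1,546.20. Member owes €1,546.20 (running OOP €5,444.20). Plan pays €7,731 − €1,546.20 = €6,184.80.
Claim 3 (€10,832): 20% coinsurance on €10,832 = €2,166.40. Adding that to €5,444.20 gives €7,610.60, past the €6,050 cap; member pays only €6,050 − €5,444.20 = €605.80. Plan pays €10,832 − €605.80 = €10,226.20.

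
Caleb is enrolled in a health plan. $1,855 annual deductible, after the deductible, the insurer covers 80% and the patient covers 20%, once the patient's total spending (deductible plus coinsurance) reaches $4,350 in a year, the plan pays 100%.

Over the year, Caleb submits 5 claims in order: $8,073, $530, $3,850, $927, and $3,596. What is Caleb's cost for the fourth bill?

$185.40

Claim 1 — $8,073: $1,855 finishes the deductible; $6,218 goes to coinsurance; patient's 20% is $1,243.60. Patient pays $3,098.60; OOP now $3,098.60.
Claim 2 — $530: deductible already satisfied, so patient's share is 20% × $530 = $106. Patient owes $106 (running OOP $3,204.60).
Claim 3 — $3,850: deductible met; 20% of $3,850 = $770. Cost to patient: $770. OOP to date $3,974.60.
Claim 4 — $927: 20% coinsurance on $927 = $185.40. Patient pays $185.40; OOP now $4,160.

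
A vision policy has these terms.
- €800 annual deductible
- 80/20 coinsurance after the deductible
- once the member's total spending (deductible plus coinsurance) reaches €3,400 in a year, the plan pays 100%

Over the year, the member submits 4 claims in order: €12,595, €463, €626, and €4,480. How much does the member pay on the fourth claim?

#1 (€12,595): €800 to deductible, leaving €11,795; coinsurance €11,795 × 20% = €2,359. Cost to member: €3,159. OOP to date €3,159.
#2 (€463): deductible already satisfied, so member's share is 20% × €463 = €92.60. Cost to member: €92.60. OOP to date €3,251.60.
#3 (€626): deductible already satisfied, so member's share is 20% × €626 = €125.20. Member pays €125.20; OOP now €3,376.80.
#4 (€4,480): deductible already satisfied, so member's share is 20% × €4,480 = €896. Adding that to €3,376.80 gives €4,272.80, past the €3,400 cap; member pays only €3,400 − €3,376.80 = €23.20.

€23.20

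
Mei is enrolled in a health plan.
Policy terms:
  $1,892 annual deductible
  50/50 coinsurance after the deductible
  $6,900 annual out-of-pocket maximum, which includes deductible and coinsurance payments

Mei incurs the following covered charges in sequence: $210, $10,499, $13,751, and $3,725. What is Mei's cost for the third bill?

$599.50

Claim 1 — $210: entire amount goes to the deductible. Patient owes $210 (running OOP $210).
Claim 2 — $10,499: $1,682 finishes the deductible; $8,817 goes to coinsurance; coinsurance $8,817 × 50% = $4,408.50. Patient pays $6,090.50; OOP now $6,300.50.
Claim 3 — $13,751: deductible met; 50% of $13,751 = $6,875.50. Adding that to $6,300.50 gives $13,176, past the $6,900 cap; patient pays only $6,900 − $6,300.50 = $599.50.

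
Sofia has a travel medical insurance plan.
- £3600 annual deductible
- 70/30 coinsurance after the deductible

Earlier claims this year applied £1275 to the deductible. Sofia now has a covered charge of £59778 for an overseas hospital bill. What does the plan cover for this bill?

£40217.10

Deductible still to meet: £3600 − £1275 = £2325.
After the £2325 deductible portion, £59778 − £2325 = £57453 is subject to coinsurance.
Coinsurance: £57453 × 30% = £17235.90.
That puts the traveler's cost at £2325 + £17235.90 = £19560.90.
The plan picks up £59778 − £19560.90 = £40217.10.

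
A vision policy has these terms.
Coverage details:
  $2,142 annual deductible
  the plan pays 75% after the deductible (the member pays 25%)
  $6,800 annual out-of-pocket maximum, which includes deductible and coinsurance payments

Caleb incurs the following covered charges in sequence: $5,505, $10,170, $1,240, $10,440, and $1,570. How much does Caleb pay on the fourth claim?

$964.75

Bill 1, $5,505: $2,142 to deductible, leaving $3,363; coinsurance $3,363 × 25% = $840.75. Member owes $2,982.75 (running OOP $2,982.75).
Bill 2, $10,170: deductible already satisfied, so member's share is 25% × $10,170 = $2,542.50. Member owes $2,542.50 (running OOP $5,525.25).
Bill 3, $1,240: deductible already satisfied, so member's share is 25% × $1,240 = $310. Member owes $310 (running OOP $5,835.25).
Bill 4, $10,440: deductible already satisfied, so member's share is 25% × $10,440 = $2,610. That would push OOP to $8,445.25, over the $6,800 cap, so member pays $6,800 − $5,835.25 = $964.75.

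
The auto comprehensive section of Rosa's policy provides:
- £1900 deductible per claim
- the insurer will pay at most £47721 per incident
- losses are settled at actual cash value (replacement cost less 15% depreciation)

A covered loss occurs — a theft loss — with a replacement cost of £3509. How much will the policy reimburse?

£1082.65

Depreciate 15%: the covered value is £3509 × 0.85 = £2982.65.
Subtract the deductible: £2982.65 − £1900 = £1082.65.
£1082.65 ≤ £47721, so the limit doesn't bind; insurer pays £1082.65.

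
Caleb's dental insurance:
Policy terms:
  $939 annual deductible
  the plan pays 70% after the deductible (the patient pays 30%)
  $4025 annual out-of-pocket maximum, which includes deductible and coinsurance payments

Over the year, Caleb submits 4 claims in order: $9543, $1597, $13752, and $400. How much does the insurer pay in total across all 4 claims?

$21267

Claim 1 ($9543): $939 finishes the deductible; $8604 goes to coinsurance; 30% of $8604 = $2581.20. Patient pays $3520.20; OOP now $3520.20. Plan pays $9543 − $3520.20 = $6022.80.
Claim 2 ($1597): deductible already satisfied, so patient's share is 30% × $1597 = $479.10. Cost to patient: $479.10. OOP to date $3999.30. Insurer: $1597 − $479.10 = $1117.90.
Claim 3 ($13752): 30% coinsurance on $13752 = $4125.60. OOP would hit $8124.90 > $4025, so the cap limits the patient to $4025 − $3999.30 = $25.70. Plan pays $13752 − $25.70 = $13726.30.
Claim 4 ($400): 30% coinsurance on $400 = $120. That would push OOP to $4145, over the $4025 cap, so patient pays $4025 − $4025 = $0. Insurer: $400 − $0 = $400.
Insurer total = bills − patient's total = $25292 − $4025 = $21267.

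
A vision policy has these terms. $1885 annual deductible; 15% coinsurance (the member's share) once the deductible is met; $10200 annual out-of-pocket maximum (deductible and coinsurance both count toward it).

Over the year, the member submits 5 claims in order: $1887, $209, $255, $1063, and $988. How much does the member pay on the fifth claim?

Bill 1, $1887: $1885 to deductible, leaving $2; coinsurance $2 × 15% = $0.30. Member pays $1885.30; OOP now $1885.30.
Bill 2, $209: 15% coinsurance on $209 = $31.35. Member pays $31.35; OOP now $1916.65.
Bill 3, $255: deductible already satisfied, so member's share is 15% × $255 = $38.25. Cost to member: $38.25. OOP to date $1954.90.
Bill 4, $1063: 15% coinsurance on $1063 = $159.45. Member pays $159.45; OOP now $2114.35.
Bill 5, $988: deductible met; 15% of $988 = $148.20. Member owes $148.20 (running OOP $2262.55).

$148.20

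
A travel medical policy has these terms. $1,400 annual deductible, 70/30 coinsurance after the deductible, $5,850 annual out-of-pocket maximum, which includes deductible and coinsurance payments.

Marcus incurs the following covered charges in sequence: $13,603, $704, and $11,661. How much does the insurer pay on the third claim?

$11,083.10

Bill 1, $13,603: deductible takes $1,400, $12,203 remains; traveler's 30% is $3,660.90. Traveler owes $5,060.90 (running OOP $5,060.90). Plan pays $13,603 − $5,060.90 = $8,542.10.
Bill 2, $704: deductible met; 30% of $704 = $211.20. Traveler pays $211.20; OOP now $5,272.10. Insurer: $704 − $211.20 = $492.80.
Bill 3, $11,661: deductible met; 30% of $11,661 = $3,498.30. Adding that to $5,272.10 gives $8,770.40, past the $5,850 cap; traveler pays only $5,850 − $5,272.10 = $577.90. Insurer: $11,661 − $577.90 = $11,083.10.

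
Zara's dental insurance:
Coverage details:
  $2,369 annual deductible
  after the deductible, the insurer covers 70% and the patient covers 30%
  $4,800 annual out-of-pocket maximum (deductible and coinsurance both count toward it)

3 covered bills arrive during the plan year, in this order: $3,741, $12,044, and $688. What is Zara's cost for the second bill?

Bill 1, $3,741: $2,369 to deductible, leaving $1,372; patient's 30% is $411.60. Patient owes $2,780.60 (running OOP $2,780.60).
Bill 2, $12,044: deductible met; 30% of $12,044 = $3,613.20. That would push OOP to $6,393.80, over the $4,800 cap, so patient pays $4,800 − $2,780.60 = $2,019.40.

$2,019.40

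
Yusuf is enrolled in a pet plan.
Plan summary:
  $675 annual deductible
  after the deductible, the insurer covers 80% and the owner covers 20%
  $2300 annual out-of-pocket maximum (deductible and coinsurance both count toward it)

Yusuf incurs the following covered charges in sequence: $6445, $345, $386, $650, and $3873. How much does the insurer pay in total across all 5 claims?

Claim 1 ($6445): deductible takes $675, $5770 remains; 20% of $5770 = $1154. Owner owes $1829 (running OOP $1829). Insurer: $6445 − $1829 = $4616.
Claim 2 ($345): 20% coinsurance on $345 = $69. Owner owes $69 (running OOP $1898). Insurer: $345 − $69 = $276.
Claim 3 ($386): deductible already satisfied, so owner's share is 20% × $386 = $77.20. Owner owes $77.20 (running OOP $1975.20). Insurer: $386 − $77.20 = $308.80.
Claim 4 ($650): 20% coinsurance on $650 = $130. Cost to owner: $130. OOP to date $2105.20. Insurer: $650 − $130 = $520.
Claim 5 ($3873): deductible met; 20% of $3873 = $774.60. OOP would hit $2879.80 > $2300, so the cap limits the owner to $2300 − $2105.20 = $194.80. Insurer: $3873 − $194.80 = $3678.20.
Insurer total: $4616 + $276 + $308.80 + $520 + $3678.20 = $9399.

$9399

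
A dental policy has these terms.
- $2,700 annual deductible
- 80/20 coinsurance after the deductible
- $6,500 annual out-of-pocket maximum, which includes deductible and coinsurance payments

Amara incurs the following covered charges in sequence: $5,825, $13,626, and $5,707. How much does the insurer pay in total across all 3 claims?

$18,658

Claim 1 ($5,825): deductible takes $2,700, $3,125 remains; patient's 20% is $625. Patient pays $3,325; OOP now $3,325. Plan pays $5,825 − $3,325 = $2,500.
Claim 2 ($13,626): deductible met; 20% of $13,626 = $2,725.20. Cost to patient: $2,725.20. OOP to date $6,050.20. Insurer: $13,626 − $2,725.20 = $10,900.80.
Claim 3 ($5,707): deductible already satisfied, so patient's share is 20% × $5,707 = $1,141.40. That would push OOP to $7,191.60, over the $6,500 cap, so patient pays $6,500 − $6,050.20 = $449.80. Plan pays $5,707 − $449.80 = $5,257.20.
Insurer total: $2,500 + $10,900.80 + $5,257.20 = $18,658.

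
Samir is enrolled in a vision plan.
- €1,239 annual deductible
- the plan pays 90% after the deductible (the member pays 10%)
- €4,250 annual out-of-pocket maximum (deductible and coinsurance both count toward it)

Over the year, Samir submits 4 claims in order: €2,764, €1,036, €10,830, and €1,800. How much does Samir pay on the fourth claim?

€180

Claim 1 — €2,764: deductible takes €1,239, €1,525 remains; coinsurance €1,525 × 10% = €152.50. Cost to member: €1,391.50. OOP to date €1,391.50.
Claim 2 — €1,036: deductible already satisfied, so member's share is 10% × €1,036 = €103.60. Member owes €103.60 (running OOP €1,495.10).
Claim 3 — €10,830: deductible already satisfied, so member's share is 10% × €10,830 = €1,083. Cost to member: €1,083. OOP to date €2,578.10.
Claim 4 — €1,800: deductible already satisfied, so member's share is 10% × €1,800 = €180. Cost to member: €180. OOP to date €2,758.10.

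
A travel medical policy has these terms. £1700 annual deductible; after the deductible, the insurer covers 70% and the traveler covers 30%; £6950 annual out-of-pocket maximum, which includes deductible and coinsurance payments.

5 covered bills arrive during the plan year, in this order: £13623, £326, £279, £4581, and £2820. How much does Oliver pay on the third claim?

#1 (£13623): £1700 to deductible, leaving £11923; traveler's 30% is £3576.90. Traveler pays £5276.90; OOP now £5276.90.
#2 (£326): deductible already satisfied, so traveler's share is 30% × £326 = £97.80. Traveler pays £97.80; OOP now £5374.70.
#3 (£279): deductible already satisfied, so traveler's share is 30% × £279 = £83.70. Traveler owes £83.70 (running OOP £5458.40).

£83.70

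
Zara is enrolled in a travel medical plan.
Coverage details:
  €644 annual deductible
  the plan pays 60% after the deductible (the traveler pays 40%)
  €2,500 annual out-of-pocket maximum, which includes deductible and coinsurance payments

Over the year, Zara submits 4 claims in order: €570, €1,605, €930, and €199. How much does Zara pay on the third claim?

€372

Bill 1, €570: fully absorbed by the deductible. Cost to traveler: €570. OOP to date €570.
Bill 2, €1,605: €74 finishes the deductible; €1,531 goes to coinsurance; traveler's 40% is €612.40. Traveler pays €686.40; OOP now €1,256.40.
Bill 3, €930: 40% coinsurance on €930 = €372. Cost to traveler: €372. OOP to date €1,628.40.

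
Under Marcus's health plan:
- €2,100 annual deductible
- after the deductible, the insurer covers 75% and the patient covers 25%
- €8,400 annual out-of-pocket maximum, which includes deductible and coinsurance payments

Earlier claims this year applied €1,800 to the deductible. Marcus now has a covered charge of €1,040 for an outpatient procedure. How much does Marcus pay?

Remaining deductible: €2,100 − €1,800 = €300.
The remaining €740 (= €1,040 − €300) moves to coinsurance.
25% of €740 = €185 falls to the patient.
Patient responsibility before any cap: €300 + €185 = €485.
Total out-of-pocket so far would be €1,800 + €485 = €2,285, below the €8,400 cap — no reduction.

€485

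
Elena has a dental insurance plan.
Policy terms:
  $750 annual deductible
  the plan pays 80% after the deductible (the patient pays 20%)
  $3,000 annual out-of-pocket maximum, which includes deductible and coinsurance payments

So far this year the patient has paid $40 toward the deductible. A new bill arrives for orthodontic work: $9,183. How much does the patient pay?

Deductible still to meet: $750 − $40 = $710.
That leaves $9,183 − $710 = $8,473 for coinsurance.
Patient's 20% share of $8,473 is $1,694.60.
So the patient owes $710 + $1,694.60 = $2,404.60 before any cap.
Year-to-date out-of-pocket becomes $40 + $2,404.60 = $2,444.60, still under the $3,000 maximum, so no cap applies.

$2,404.60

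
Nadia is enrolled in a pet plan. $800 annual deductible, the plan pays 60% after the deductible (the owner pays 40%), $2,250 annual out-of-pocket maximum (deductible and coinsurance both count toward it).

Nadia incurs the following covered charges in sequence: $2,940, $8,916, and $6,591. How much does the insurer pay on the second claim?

Claim 1 — $2,940: $800 to deductible, leaving $2,140; coinsurance $2,140 × 40% = $856. Owner pays $1,656; OOP now $1,656. Insurer: $2,940 − $1,656 = $1,284.
Claim 2 — $8,916: deductible already satisfied, so owner's share is 40% × $8,916 = $3,566.40. OOP would hit $5,222.40 > $2,250, so the cap limits the owner to $2,250 − $1,656 = $594. Insurer: $8,916 − $594 = $8,322.

$8,322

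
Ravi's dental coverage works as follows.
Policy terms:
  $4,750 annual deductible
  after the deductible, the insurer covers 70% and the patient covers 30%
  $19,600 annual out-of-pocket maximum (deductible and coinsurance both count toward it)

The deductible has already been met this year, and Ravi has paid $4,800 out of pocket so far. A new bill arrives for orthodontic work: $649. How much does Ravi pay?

$194.70

With the deductible met, the entire $649 is subject to coinsurance.
Patient's 30% share of $649 is $194.70.
Total out-of-pocket so far would be $4,800 + $194.70 = $4,994.70, below the $19,600 cap — no reduction.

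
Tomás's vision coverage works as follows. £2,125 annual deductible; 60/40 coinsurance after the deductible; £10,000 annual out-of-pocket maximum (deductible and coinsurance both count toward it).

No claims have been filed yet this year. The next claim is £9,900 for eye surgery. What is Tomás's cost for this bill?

Deductible not yet touched, so the first £2,125 of the bill goes to the deductible.
The remaining £7,775 (= £9,900 − £2,125) moves to coinsurance.
40% of £7,775 = £3,110 falls to the member.
So the member owes £2,125 + £3,110 = £5,235 before any cap.
Cumulative spending £0 + £5,235 = £5,235 stays under the £10,000 maximum.

£5,235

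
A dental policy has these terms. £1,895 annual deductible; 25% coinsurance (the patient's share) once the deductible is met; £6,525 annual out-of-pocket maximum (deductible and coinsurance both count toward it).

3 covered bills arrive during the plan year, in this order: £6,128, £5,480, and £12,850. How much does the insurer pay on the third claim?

Claim 1 (£6,128): deductible takes £1,895, £4,233 remains; patient's 25% is £1,058.25. Cost to patient: £2,953.25. OOP to date £2,953.25. Insurer: £6,128 − £2,953.25 = £3,174.75.
Claim 2 (£5,480): deductible already satisfied, so patient's share is 25% × £5,480 = £1,370. Cost to patient: £1,370. OOP to date £4,323.25. Plan pays £5,480 − £1,370 = £4,110.
Claim 3 (£12,850): deductible already satisfied, so patient's share is 25% × £12,850 = £3,212.50. That would push OOP to £7,535.75, over the £6,525 cap, so patient pays £6,525 − £4,323.25 = £2,201.75. Insurer: £12,850 − £2,201.75 = £10,648.25.

£10,648.25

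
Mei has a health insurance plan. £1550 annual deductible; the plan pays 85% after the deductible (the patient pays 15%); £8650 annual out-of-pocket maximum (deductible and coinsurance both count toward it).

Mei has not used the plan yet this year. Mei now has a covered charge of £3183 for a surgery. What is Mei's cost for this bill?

The full £1550 deductible is still open; £1550 of this bill applies to it.
The remaining £1633 (= £3183 − £1550) moves to coinsurance.
Coinsurance: £1633 × 15% = £244.95.
That puts the patient's cost at £1550 + £244.95 = £1794.95 before any cap.
Year-to-date out-of-pocket becomes £0 + £1794.95 = £1794.95, still under the £8650 maximum, so no cap applies.

£1794.95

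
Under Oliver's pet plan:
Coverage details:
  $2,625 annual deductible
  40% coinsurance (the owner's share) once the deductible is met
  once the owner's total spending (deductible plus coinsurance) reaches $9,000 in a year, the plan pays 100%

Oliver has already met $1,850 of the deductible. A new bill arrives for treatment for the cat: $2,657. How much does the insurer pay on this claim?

Remaining deductible: $2,625 − $1,850 = $775.
After the $775 deductible portion, $2,657 − $775 = $1,882 is subject to coinsurance.
Coinsurance: $1,882 × 40% = $752.80.
So the owner owes $775 + $752.80 = $1,527.80 before any cap.
Cumulative spending $1,850 + $1,527.80 = $3,377.80 stays under the $9,000 maximum.
Insurer pays the balance: $2,657 − $1,527.80 = $1,129.20.

$1,129.20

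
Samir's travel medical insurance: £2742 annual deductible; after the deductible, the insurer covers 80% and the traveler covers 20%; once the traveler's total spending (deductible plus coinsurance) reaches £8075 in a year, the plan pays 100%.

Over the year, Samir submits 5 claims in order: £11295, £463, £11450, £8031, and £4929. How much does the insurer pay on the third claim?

£9160

Claim 1 — £11295: deductible takes £2742, £8553 remains; 20% of £8553 = £1710.60. Traveler owes £4452.60 (running OOP £4452.60). Plan pays £11295 − £4452.60 = £6842.40.
Claim 2 — £463: deductible met; 20% of £463 = £92.60. Traveler owes £92.60 (running OOP £4545.20). Plan pays £463 − £92.60 = £370.40.
Claim 3 — £11450: 20% coinsurance on £11450 = £2290. Cost to traveler: £2290. OOP to date £6835.20. Insurer: £11450 − £2290 = £9160.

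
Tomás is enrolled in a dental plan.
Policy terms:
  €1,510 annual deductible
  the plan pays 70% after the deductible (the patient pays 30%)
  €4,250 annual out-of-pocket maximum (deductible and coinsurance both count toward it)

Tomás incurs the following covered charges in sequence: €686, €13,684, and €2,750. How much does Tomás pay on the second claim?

€3,564

Claim 1 — €686: entire amount goes to the deductible. Patient owes €686 (running OOP €686).
Claim 2 — €13,684: €824 to deductible, leaving €12,860; patient's 30% is €3,858. Claim cost before the cap: €824 + €3,858 = €4,682. That would push OOP to €5,368, over the €4,250 cap, so patient pays €4,250 − €686 = €3,564.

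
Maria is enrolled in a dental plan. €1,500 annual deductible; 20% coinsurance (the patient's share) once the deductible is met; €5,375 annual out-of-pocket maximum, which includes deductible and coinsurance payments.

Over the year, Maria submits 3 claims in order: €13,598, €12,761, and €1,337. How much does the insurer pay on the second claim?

Claim 1 (€13,598): €1,500 to deductible, leaving €12,098; coinsurance €12,098 × 20% = €2,419.60. Cost to patient: €3,919.60. OOP to date €3,919.60. Plan pays €13,598 − €3,919.60 = €9,678.40.
Claim 2 (€12,761): deductible met; 20% of €12,761 = €2,552.20. OOP would hit €6,471.80 > €5,375, so the cap limits the patient to €5,375 − €3,919.60 = €1,455.40. Plan pays €12,761 − €1,455.40 = €11,305.60.

€11,305.60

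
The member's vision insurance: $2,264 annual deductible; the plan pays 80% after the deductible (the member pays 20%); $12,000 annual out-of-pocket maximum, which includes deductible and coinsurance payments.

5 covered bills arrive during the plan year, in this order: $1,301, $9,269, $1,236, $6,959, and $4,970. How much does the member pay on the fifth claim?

#1 ($1,301): fully absorbed by the deductible. Member owes $1,301 (running OOP $1,301).
#2 ($9,269): deductible takes $963, $8,306 remains; coinsurance $8,306 × 20% = $1,661.20. Member owes $2,624.20 (running OOP $3,925.20).
#3 ($1,236): deductible already satisfied, so member's share is 20% × $1,236 = $247.20. Cost to member: $247.20. OOP to date $4,172.40.
#4 ($6,959): 20% coinsurance on $6,959 = $1,391.80. Cost to member: $1,391.80. OOP to date $5,564.20.
#5 ($4,970): 20% coinsurance on $4,970 = $994. Cost to member: $994. OOP to date $6,558.20.

$994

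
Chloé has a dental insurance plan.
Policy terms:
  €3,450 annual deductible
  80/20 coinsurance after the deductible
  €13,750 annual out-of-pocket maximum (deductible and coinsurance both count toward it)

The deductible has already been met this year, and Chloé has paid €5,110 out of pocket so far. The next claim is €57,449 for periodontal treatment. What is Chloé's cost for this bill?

€8,640

With the deductible met, the entire €57,449 is subject to coinsurance.
Patient's 20% share of €57,449 is €11,489.80.
Adding €11,489.80 to the €5,110 already spent would give €16,599.80, which exceeds the €13,750 cap; the patient pays just €13,750 − €5,110 = €8,640.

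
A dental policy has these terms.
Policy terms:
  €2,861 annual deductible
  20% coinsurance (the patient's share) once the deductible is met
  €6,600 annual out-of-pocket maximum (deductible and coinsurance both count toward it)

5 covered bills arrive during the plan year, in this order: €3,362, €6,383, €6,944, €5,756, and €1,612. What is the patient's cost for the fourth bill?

Claim 1 (€3,362): €2,861 finishes the deductible; €501 goes to coinsurance; coinsurance €501 × 20% = €100.20. Patient pays €2,961.20; OOP now €2,961.20.
Claim 2 (€6,383): deductible already satisfied, so patient's share is 20% × €6,383 = €1,276.60. Patient pays €1,276.60; OOP now €4,237.80.
Claim 3 (€6,944): deductible met; 20% of €6,944 = €1,388.80. Patient owes €1,388.80 (running OOP €5,626.60).
Claim 4 (€5,756): deductible met; 20% of €5,756 = €1,151.20. OOP would hit €6,777.80 > €6,600, so the cap limits the patient to €6,600 − €5,626.60 = €973.40.

€973.40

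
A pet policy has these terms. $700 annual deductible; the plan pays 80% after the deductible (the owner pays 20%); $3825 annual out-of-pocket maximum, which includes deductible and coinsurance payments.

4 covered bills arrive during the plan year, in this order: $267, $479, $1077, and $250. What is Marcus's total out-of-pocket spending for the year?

Claim 1 ($267): entire amount goes to the deductible. Owner owes $267 (running OOP $267).
Claim 2 ($479): $433 to deductible, leaving $46; coinsurance $46 × 20% = $9.20. Owner pays $442.20; OOP now $709.20.
Claim 3 ($1077): 20% coinsurance on $1077 = $215.40. Owner pays $215.40; OOP now $924.60.
Claim 4 ($250): deductible already satisfied, so owner's share is 20% × $250 = $50. Owner pays $50; OOP now $974.60.
Total paid by the owner: $267 + $442.20 + $215.40 + $50 = $974.60.

$974.60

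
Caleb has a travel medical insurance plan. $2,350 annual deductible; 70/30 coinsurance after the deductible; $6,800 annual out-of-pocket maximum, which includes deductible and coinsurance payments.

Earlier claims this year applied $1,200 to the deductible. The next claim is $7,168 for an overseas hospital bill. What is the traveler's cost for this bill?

$2,955.40

$1,200 of the $2,350 deductible is already met, leaving $1,150.
That leaves $7,168 − $1,150 = $6,018 for coinsurance.
Traveler's 30% share of $6,018 is $1,805.40.
Traveler responsibility before any cap: $1,150 + $1,805.40 = $2,955.40.
Year-to-date out-of-pocket becomes $1,200 + $2,955.40 = $4,155.40, still under the $6,800 maximum, so no cap applies.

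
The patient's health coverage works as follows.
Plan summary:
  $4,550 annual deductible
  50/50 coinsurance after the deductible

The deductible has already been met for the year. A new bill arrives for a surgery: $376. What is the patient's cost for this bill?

With the deductible met, the entire $376 is subject to coinsurance.
Patient's 50% share of $376 is $188.

$188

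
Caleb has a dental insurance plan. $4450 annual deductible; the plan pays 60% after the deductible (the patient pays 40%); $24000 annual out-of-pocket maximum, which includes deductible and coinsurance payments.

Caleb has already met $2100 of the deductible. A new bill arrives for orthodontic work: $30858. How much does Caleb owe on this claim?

$13753.20

$2100 of the $4450 deductible is already met, leaving $2350.
That leaves $30858 − $2350 = $28508 for coinsurance.
Patient's 40% share of $28508 is $11403.20.
So the patient owes $2350 + $11403.20 = $13753.20 before any cap.
Total out-of-pocket so far would be $2100 + $13753.20 = $15853.20, below the $24000 cap — no reduction.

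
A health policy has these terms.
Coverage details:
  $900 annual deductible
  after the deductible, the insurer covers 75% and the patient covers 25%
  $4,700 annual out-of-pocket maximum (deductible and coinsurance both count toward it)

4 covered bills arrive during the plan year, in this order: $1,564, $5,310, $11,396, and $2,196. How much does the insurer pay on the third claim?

Claim 1 ($1,564): $900 to deductible, leaving $664; patient's 25% is $166. Patient owes $1,066 (running OOP $1,066). Insurer: $1,564 − $1,066 = $498.
Claim 2 ($5,310): deductible met; 25% of $5,310 = $1,327.50. Patient pays $1,327.50; OOP now $2,393.50. Plan pays $5,310 − $1,327.50 = $3,982.50.
Claim 3 ($11,396): 25% coinsurance on $11,396 = $2,849. OOP would hit $5,242.50 > $4,700, so the cap limits the patient to $4,700 − $2,393.50 = $2,306.50. Plan pays $11,396 − $2,306.50 = $9,089.50.

$9,089.50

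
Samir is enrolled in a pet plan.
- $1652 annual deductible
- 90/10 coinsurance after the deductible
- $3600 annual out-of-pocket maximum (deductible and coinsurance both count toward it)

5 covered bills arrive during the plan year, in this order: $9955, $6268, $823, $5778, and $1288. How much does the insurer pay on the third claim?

$740.70

Claim 1 ($9955): $1652 finishes the deductible; $8303 goes to coinsurance; coinsurance $8303 × 10% = $830.30. Cost to owner: $2482.30. OOP to date $2482.30. Insurer: $9955 − $2482.30 = $7472.70.
Claim 2 ($6268): deductible already satisfied, so owner's share is 10% × $6268 = $626.80. Owner pays $626.80; OOP now $3109.10. Plan pays $6268 − $626.80 = $5641.20.
Claim 3 ($823): 10% coinsurance on $823 = $82.30. Owner owes $82.30 (running OOP $3191.40). Insurer: $823 − $82.30 = $740.70.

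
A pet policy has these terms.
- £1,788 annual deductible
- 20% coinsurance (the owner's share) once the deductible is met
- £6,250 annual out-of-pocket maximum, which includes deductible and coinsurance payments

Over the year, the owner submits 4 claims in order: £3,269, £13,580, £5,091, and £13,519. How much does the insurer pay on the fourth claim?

Claim 1 — £3,269: deductible takes £1,788, £1,481 remains; 20% of £1,481 = £296.20. Owner pays £2,084.20; OOP now £2,084.20. Insurer: £3,269 − £2,084.20 = £1,184.80.
Claim 2 — £13,580: deductible met; 20% of £13,580 = £2,716. Owner pays £2,716; OOP now £4,800.20. Plan pays £13,580 − £2,716 = £10,864.
Claim 3 — £5,091: deductible already satisfied, so owner's share is 20% × £5,091 = £1,018.20. Owner owes £1,018.20 (running OOP £5,818.40). Plan pays £5,091 − £1,018.20 = £4,072.80.
Claim 4 — £13,519: deductible already satisfied, so owner's share is 20% × £13,519 = £2,703.80. That would push OOP to £8,522.20, over the £6,250 cap, so owner pays £6,250 − £5,818.40 = £431.60. Insurer: £13,519 − £431.60 = £13,087.40.

£13,087.40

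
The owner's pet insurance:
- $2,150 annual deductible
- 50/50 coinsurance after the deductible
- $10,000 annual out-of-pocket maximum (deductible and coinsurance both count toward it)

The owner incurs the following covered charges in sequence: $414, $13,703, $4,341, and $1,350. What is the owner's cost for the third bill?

$1,866.50

Claim 1 — $414: all of it applies to the deductible. Cost to owner: $414. OOP to date $414.
Claim 2 — $13,703: $1,736 to deductible, leaving $11,967; 50% of $11,967 = $5,983.50. Owner owes $7,719.50 (running OOP $8,133.50).
Claim 3 — $4,341: 50% coinsurance on $4,341 = $2,170.50. That would push OOP to $10,304, over the $10,000 cap, so owner pays $10,000 − $8,133.50 = $1,866.50.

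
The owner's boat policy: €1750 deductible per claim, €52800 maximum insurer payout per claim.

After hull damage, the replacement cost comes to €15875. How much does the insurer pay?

€14125

Subtract the deductible: €15875 − €1750 = €14125.
That's under the €52800 cap, so the insurer reimburses the full €14125.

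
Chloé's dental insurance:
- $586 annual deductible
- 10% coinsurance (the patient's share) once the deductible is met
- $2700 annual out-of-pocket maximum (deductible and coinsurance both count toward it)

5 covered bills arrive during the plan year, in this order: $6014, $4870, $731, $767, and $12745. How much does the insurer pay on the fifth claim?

$11810.60

Claim 1 — $6014: $586 finishes the deductible; $5428 goes to coinsurance; patient's 10% is $542.80. Patient pays $1128.80; OOP now $1128.80. Insurer: $6014 − $1128.80 = $4885.20.
Claim 2 — $4870: deductible already satisfied, so patient's share is 10% × $4870 = $487. Cost to patient: $487. OOP to date $1615.80. Insurer: $4870 − $487 = $4383.
Claim 3 — $731: deductible met; 10% of $731 = $73.10. Patient owes $73.10 (running OOP $1688.90). Plan pays $731 − $73.10 = $657.90.
Claim 4 — $767: 10% coinsurance on $767 = $76.70. Cost to patient: $76.70. OOP to date $1765.60. Insurer: $767 − $76.70 = $690.30.
Claim 5 — $12745: 10% coinsurance on $12745 = $1274.50. OOP would hit $3040.10 > $2700, so the cap limits the patient to $2700 − $1765.60 = $934.40. Plan pays $12745 − $934.40 = $11810.60.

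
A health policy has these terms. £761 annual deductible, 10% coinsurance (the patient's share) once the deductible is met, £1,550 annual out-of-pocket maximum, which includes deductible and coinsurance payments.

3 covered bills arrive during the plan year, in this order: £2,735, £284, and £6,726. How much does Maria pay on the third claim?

£563.20

Bill 1, £2,735: £761 to deductible, leaving £1,974; coinsurance £1,974 × 10% = £197.40. Patient pays £958.40; OOP now £958.40.
Bill 2, £284: 10% coinsurance on £284 = £28.40. Patient pays £28.40; OOP now £986.80.
Bill 3, £6,726: deductible already satisfied, so patient's share is 10% × £6,726 = £672.60. OOP would hit £1,659.40 > £1,550, so the cap limits the patient to £1,550 − £986.80 = £563.20.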